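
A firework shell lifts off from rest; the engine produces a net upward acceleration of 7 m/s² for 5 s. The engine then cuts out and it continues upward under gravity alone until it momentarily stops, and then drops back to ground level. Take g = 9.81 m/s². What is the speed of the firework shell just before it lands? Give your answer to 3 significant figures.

Phase 1 (powered ascent): v₀ = 0 m/s, a = 7 m/s².
v = v₀ + at = 0 + (7)(5) = 35.0 m/s
Δx = v₀t + ½at² = 0·5 + 0.5·7·5² = 87.5 m

Phase 2 (coasting upward): v₀ = 35.0 m/s, a = -9.81 m/s².
v = v₀ + at → t = (0 − 35.0) / -9.81 = 3.57 s
v² = v₀² + 2aΔx → Δx = (0² − 35.0²)/(2·-9.81) = 62.4 m

Phase 3 (free fall): v₀ = 0 m/s, a = -9.81 m/s².
Falls 150 m from rest: t = √(2·150/9.81) = 5.53 s; v = g·t = 54.2 m/s.
Impact speed = 54.2 m/s

54.2 m/s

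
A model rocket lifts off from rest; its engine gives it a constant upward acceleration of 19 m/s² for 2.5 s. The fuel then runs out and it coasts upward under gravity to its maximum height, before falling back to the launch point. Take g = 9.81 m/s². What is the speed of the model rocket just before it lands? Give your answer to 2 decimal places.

58.49 m/s

Phase 1 (powered ascent): v₀ = 0 m/s, a = 19 m/s².
v = v₀ + at = 0 + (19)(2.5) = 47.5 m/s
Δx = v₀t + ½at² = 0·2.5 + 0.5·19·2.5² = 59.4 m

Phase 2 (coasting upward): v₀ = 47.5 m/s, a = -9.81 m/s².
v = v₀ + at → t = (0 − 47.5) / -9.81 = 4.84 s
v² = v₀² + 2aΔx → Δx = (0² − 47.5²)/(2·-9.81) = 115 m

Phase 3 (free fall): v₀ = 0 m/s, a = -9.81 m/s².
Falls 174 m from rest: t = √(2·174/9.81) = 5.96 s; v = g·t = 58.5 m/s.
Impact speed = 58.5 m/s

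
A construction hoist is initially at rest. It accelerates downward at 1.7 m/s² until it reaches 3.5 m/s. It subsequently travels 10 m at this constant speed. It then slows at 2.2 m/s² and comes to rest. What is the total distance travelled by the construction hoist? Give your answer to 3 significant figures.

16.4 m

Phase 1 (accelerating): v₀ = 0 m/s, a = 1.7 m/s².
v = v₀ + at → t = (3.5 − 0) / 1.7 = 2.06 s
v² = v₀² + 2aΔx → Δx = (3.5² − 0²)/(2·1.7) = 3.60 m

Phase 2 (constant speed): v₀ = 3.50 m/s, a = 0 m/s².
Constant speed: t = d/v = 10/3.50 = 2.86 s

Phase 3 (decelerating): v₀ = 3.50 m/s, a = -2.2 m/s².
v = v₀ + at → t = (0 − 3.50) / -2.2 = 1.59 s
v² = v₀² + 2aΔx → Δx = (0² − 3.50²)/(2·-2.2) = 2.78 m
Total distance = 3.60 + 10.0 + 2.78 = 16.4 m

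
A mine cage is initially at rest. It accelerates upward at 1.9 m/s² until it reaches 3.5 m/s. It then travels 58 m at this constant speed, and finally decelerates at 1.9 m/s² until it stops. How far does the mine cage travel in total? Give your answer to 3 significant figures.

Phase 1 (accelerating): v₀ = 0 m/s, a = 1.9 m/s².
v = v₀ + at → t = (3.5 − 0) / 1.9 = 1.84 s
v² = v₀² + 2aΔx → Δx = (3.5² − 0²)/(2·1.9) = 3.22 m

Phase 2 (constant speed): v₀ = 3.50 m/s, a = 0 m/s².
Constant speed: t = d/v = 58/3.50 = 16.6 s

Phase 3 (decelerating): v₀ = 3.50 m/s, a = -1.9 m/s².
v = v₀ + at → t = (0 − 3.50) / -1.9 = 1.84 s
v² = v₀² + 2aΔx → Δx = (0² − 3.50²)/(2·-1.9) = 3.22 m
Total distance = 3.22 + 58.0 + 3.22 = 64.4 m

64.4 m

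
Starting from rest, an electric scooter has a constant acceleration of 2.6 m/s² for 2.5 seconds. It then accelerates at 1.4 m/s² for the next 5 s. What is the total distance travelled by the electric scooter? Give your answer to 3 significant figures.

Phase 1 (accelerating): v₀ = 0 m/s, a = 2.6 m/s².
v = v₀ + at = 0 + (2.6)(2.5) = 6.50 m/s
Δx = v₀t + ½at² = 0·2.5 + 0.5·2.6·2.5² = 8.12 m

Phase 2 (accelerating): v₀ = 6.50 m/s, a = 1.4 m/s².
v = v₀ + at = 6.50 + (1.4)(5) = 13.5 m/s
Δx = v₀t + ½at² = 6.50·5 + 0.5·1.4·5² = 50.0 m
Total distance = 8.12 + 50.0 = 58.1 m

58.1 m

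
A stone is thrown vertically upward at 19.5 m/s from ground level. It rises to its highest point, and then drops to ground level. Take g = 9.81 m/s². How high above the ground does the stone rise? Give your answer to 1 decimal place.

Phase 1 (rising): v₀ = 19.5 m/s, a = -9.81 m/s².
v = v₀ + at → t = (0 − 19.5) / -9.81 = 1.99 s
v² = v₀² + 2aΔx → Δx = (0² − 19.5²)/(2·-9.81) = 19.4 m
Maximum height = 19.4 m

19.4 m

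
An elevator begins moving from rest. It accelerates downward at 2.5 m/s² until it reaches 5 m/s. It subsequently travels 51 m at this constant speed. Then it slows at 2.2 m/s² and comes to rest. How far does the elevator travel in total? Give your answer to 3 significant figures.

61.7 m

Phase 1 (accelerating): v₀ = 0 m/s, a = 2.5 m/s².
v = v₀ + at → t = (5 − 0) / 2.5 = 2.00 s
v² = v₀² + 2aΔx → Δx = (5² − 0²)/(2·2.5) = 5.00 m

Phase 2 (constant speed): v₀ = 5.00 m/s, a = 0 m/s².
Constant speed: t = d/v = 51/5.00 = 10.2 s

Phase 3 (decelerating): v₀ = 5.00 m/s, a = -2.2 m/s².
v = v₀ + at → t = (0 − 5.00) / -2.2 = 2.27 s
v² = v₀² + 2aΔx → Δx = (0² − 5.00²)/(2·-2.2) = 5.68 m
Total distance = 5.00 + 51.0 + 5.68 = 61.7 m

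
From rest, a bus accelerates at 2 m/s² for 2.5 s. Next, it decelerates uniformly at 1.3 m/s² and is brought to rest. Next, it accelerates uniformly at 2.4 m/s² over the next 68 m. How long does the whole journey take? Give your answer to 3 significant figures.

13.9 s

Phase 1 (accelerating): v₀ = 0 m/s, a = 2 m/s².
v = v₀ + at = 0 + (2)(2.5) = 5.00 m/s
Δx = v₀t + ½at² = 0·2.5 + 0.5·2·2.5² = 6.25 m

Phase 2 (decelerating): v₀ = 5.00 m/s, a = -1.3 m/s².
v = v₀ + at → t = (0 − 5.00) / -1.3 = 3.85 s
v² = v₀² + 2aΔx → Δx = (0² − 5.00²)/(2·-1.3) = 9.62 m

Phase 3 (accelerating): v₀ = 0 m/s, a = 2.4 m/s².
v² = v₀² + 2aΔx = 0² + 2·2.4·68 = 326 → v = 18.1 m/s
t = (v − v₀)/a = (18.1 − 0)/2.4 = 7.53 s
Total time = 2.50 + 3.85 + 7.53 = 13.9 s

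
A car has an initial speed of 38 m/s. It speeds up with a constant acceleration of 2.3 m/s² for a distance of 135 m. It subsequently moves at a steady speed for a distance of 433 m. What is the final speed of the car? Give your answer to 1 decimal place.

45.4 m/s

Phase 1 (accelerating): v₀ = 38.0 m/s, a = 2.3 m/s².
v² = v₀² + 2aΔx = 38.0² + 2·2.3·135 = 2060 → v = 45.4 m/s
t = (v − v₀)/a = (45.4 − 38.0)/2.3 = 3.24 s

Phase 2 (constant speed): v₀ = 45.4 m/s, a = 0 m/s².
Constant speed: t = d/v = 433/45.4 = 9.53 s
Final speed = 45.4 m/s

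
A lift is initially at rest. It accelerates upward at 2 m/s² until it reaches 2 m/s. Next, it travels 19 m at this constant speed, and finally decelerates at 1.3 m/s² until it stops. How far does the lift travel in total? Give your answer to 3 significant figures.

Phase 1 (accelerating): v₀ = 0 m/s, a = 2 m/s².
v = v₀ + at → t = (2 − 0) / 2 = 1.00 s
v² = v₀² + 2aΔx → Δx = (2² − 0²)/(2·2) = 1.00 m

Phase 2 (constant speed): v₀ = 2.00 m/s, a = 0 m/s².
Constant speed: t = d/v = 19/2.00 = 9.50 s

Phase 3 (decelerating): v₀ = 2.00 m/s, a = -1.3 m/s².
v = v₀ + at → t = (0 − 2.00) / -1.3 = 1.54 s
v² = v₀² + 2aΔx → Δx = (0² − 2.00²)/(2·-1.3) = 1.54 m
Total distance = 1.00 + 19.0 + 1.54 = 21.5 m

21.5 m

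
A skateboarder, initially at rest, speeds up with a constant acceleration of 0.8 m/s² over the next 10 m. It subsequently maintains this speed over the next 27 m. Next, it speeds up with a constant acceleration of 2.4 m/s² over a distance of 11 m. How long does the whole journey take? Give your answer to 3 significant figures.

Phase 1 (accelerating): v₀ = 0 m/s, a = 0.8 m/s².
v² = v₀² + 2aΔx = 0² + 2·0.8·10 = 16.0 → v = 4.00 m/s
t = (v − v₀)/a = (4.00 − 0)/0.8 = 5.00 s

Phase 2 (constant speed): v₀ = 4.00 m/s, a = 0 m/s².
Constant speed: t = d/v = 27/4.00 = 6.75 s

Phase 3 (accelerating): v₀ = 4.00 m/s, a = 2.4 m/s².
v² = v₀² + 2aΔx = 4.00² + 2·2.4·11 = 68.8 → v = 8.29 m/s
t = (v − v₀)/a = (8.29 − 4.00)/2.4 = 1.79 s
Total time = 5.00 + 6.75 + 1.79 = 13.5 s

13.5 s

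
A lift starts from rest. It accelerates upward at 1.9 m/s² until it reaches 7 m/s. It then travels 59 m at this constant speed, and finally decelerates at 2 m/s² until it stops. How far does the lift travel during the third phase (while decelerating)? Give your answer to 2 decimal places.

12.25 m

Phase 1 (accelerating): v₀ = 0 m/s, a = 1.9 m/s².
v = v₀ + at → t = (7 − 0) / 1.9 = 3.68 s
v² = v₀² + 2aΔx → Δx = (7² − 0²)/(2·1.9) = 12.9 m

Phase 2 (constant speed): v₀ = 7.00 m/s, a = 0 m/s².
Constant speed: t = d/v = 59/7.00 = 8.43 s

Phase 3 (decelerating): v₀ = 7.00 m/s, a = -2 m/s².
v = v₀ + at → t = (0 − 7.00) / -2 = 3.50 s
v² = v₀² + 2aΔx → Δx = (0² − 7.00²)/(2·-2) = 12.2 m
Distance in phase 3 = 12.2 m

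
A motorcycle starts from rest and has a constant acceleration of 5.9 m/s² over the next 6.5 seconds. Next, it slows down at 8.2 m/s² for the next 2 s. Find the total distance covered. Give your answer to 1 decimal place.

Phase 1 (accelerating): v₀ = 0 m/s, a = 5.9 m/s².
v = v₀ + at = 0 + (5.9)(6.5) = 38.4 m/s
Δx = v₀t + ½at² = 0·6.5 + 0.5·5.9·6.5² = 125 m

Phase 2 (decelerating): v₀ = 38.4 m/s, a = -8.2 m/s².
v = v₀ + at = 38.4 + (-8.2)(2) = 22.0 m/s
Δx = v₀t + ½at² = 38.4·2 + 0.5·-8.2·2² = 60.3 m
Total distance = 125 + 60.3 = 185 m

184.9 m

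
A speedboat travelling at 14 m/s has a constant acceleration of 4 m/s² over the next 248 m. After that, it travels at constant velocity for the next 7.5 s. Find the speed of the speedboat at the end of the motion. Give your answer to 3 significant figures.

46.7 m/s

Phase 1 (accelerating): v₀ = 14.0 m/s, a = 4 m/s².
v² = v₀² + 2aΔx = 14.0² + 2·4·248 = 2180 → v = 46.7 m/s
t = (v − v₀)/a = (46.7 − 14.0)/4 = 8.17 s

Phase 2 (constant speed): v₀ = 46.7 m/s, a = 0 m/s².
v = v₀ + at = 46.7 + (0)(7.5) = 46.7 m/s
Δx = v₀t + ½at² = 46.7·7.5 + 0.5·0·7.5² = 350 m
Final speed = 46.7 m/s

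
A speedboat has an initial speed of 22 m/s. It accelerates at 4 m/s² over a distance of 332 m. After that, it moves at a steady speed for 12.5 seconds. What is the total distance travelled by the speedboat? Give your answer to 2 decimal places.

Phase 1 (accelerating): v₀ = 22.0 m/s, a = 4 m/s².
v² = v₀² + 2aΔx = 22.0² + 2·4·332 = 3140 → v = 56.0 m/s
t = (v − v₀)/a = (56.0 − 22.0)/4 = 8.51 s

Phase 2 (constant speed): v₀ = 56.0 m/s, a = 0 m/s².
v = v₀ + at = 56.0 + (0)(12.5) = 56.0 m/s
Δx = v₀t + ½at² = 56.0·12.5 + 0.5·0·12.5² = 700 m
Total distance = 332 + 700 = 1030 m

1032.45 m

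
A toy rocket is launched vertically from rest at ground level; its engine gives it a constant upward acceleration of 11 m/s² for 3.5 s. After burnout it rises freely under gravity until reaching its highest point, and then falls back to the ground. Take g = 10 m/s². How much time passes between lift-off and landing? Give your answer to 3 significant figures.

Phase 1 (powered ascent): v₀ = 0 m/s, a = 11 m/s².
v = v₀ + at = 0 + (11)(3.5) = 38.5 m/s
Δx = v₀t + ½at² = 0·3.5 + 0.5·11·3.5² = 67.4 m

Phase 2 (coasting upward): v₀ = 38.5 m/s, a = -10 m/s².
v = v₀ + at → t = (0 − 38.5) / -10 = 3.85 s
v² = v₀² + 2aΔx → Δx = (0² − 38.5²)/(2·-10) = 74.1 m

Phase 3 (free fall): v₀ = 0 m/s, a = -10 m/s².
Falls 141 m from rest: t = √(2·141/10) = 5.32 s; v = g·t = 53.2 m/s.
Total time = 3.50 + 3.85 + 5.32 = 12.7 s

12.7 s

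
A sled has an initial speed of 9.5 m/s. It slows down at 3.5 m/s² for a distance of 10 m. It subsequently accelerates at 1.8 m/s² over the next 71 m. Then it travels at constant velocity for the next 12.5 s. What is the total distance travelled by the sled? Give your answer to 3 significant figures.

Phase 1 (decelerating): v₀ = 9.50 m/s, a = -3.5 m/s².
v² = v₀² + 2aΔx = 9.50² + 2·-3.5·10 = 20.2 → v = 4.50 m/s
t = (v − v₀)/a = (4.50 − 9.50)/-3.5 = 1.43 s

Phase 2 (accelerating): v₀ = 4.50 m/s, a = 1.8 m/s².
v² = v₀² + 2aΔx = 4.50² + 2·1.8·71 = 276 → v = 16.6 m/s
t = (v − v₀)/a = (16.6 − 4.50)/1.8 = 6.73 s

Phase 3 (constant speed): v₀ = 16.6 m/s, a = 0 m/s².
v = v₀ + at = 16.6 + (0)(12.5) = 16.6 m/s
Δx = v₀t + ½at² = 16.6·12.5 + 0.5·0·12.5² = 208 m
Total distance = 10.0 + 71.0 + 208 = 289 m

289 m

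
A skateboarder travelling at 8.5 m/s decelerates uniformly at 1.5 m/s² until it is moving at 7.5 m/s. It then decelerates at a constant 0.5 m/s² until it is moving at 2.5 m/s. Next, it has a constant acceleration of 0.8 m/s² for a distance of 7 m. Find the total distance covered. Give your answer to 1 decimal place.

Phase 1 (decelerating): v₀ = 8.50 m/s, a = -1.5 m/s².
v = v₀ + at → t = (7.5 − 8.50) / -1.5 = 0.667 s
v² = v₀² + 2aΔx → Δx = (7.5² − 8.50²)/(2·-1.5) = 5.33 m

Phase 2 (decelerating): v₀ = 7.50 m/s, a = -0.5 m/s².
v = v₀ + at → t = (2.5 − 7.50) / -0.5 = 10.0 s
v² = v₀² + 2aΔx → Δx = (2.5² − 7.50²)/(2·-0.5) = 50.0 m

Phase 3 (accelerating): v₀ = 2.50 m/s, a = 0.8 m/s².
v² = v₀² + 2aΔx = 2.50² + 2·0.8·7 = 17.5 → v = 4.18 m/s
t = (v − v₀)/a = (4.18 − 2.50)/0.8 = 2.10 s
Total distance = 5.33 + 50.0 + 7.00 = 62.3 m

62.3 m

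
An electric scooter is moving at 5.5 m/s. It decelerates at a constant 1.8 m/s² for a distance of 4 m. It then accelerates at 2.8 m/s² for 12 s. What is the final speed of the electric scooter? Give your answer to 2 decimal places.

Phase 1 (decelerating): v₀ = 5.50 m/s, a = -1.8 m/s².
v² = v₀² + 2aΔx = 5.50² + 2·-1.8·4 = 15.8 → v = 3.98 m/s
t = (v − v₀)/a = (3.98 − 5.50)/-1.8 = 0.844 s

Phase 2 (accelerating): v₀ = 3.98 m/s, a = 2.8 m/s².
v = v₀ + at = 3.98 + (2.8)(12) = 37.6 m/s
Δx = v₀t + ½at² = 3.98·12 + 0.5·2.8·12² = 249 m
Final speed = 37.6 m/s

37.58 m/s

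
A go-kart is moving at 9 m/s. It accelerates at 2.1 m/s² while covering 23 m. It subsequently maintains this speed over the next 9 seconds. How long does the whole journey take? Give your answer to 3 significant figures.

11.1 s

Phase 1 (accelerating): v₀ = 9.00 m/s, a = 2.1 m/s².
v² = v₀² + 2aΔx = 9.00² + 2·2.1·23 = 178 → v = 13.3 m/s
t = (v − v₀)/a = (13.3 − 9.00)/2.1 = 2.06 s

Phase 2 (constant speed): v₀ = 13.3 m/s, a = 0 m/s².
v = v₀ + at = 13.3 + (0)(9) = 13.3 m/s
Δx = v₀t + ½at² = 13.3·9 + 0.5·0·9² = 120 m
Total time = 2.06 + 9.00 = 11.1 s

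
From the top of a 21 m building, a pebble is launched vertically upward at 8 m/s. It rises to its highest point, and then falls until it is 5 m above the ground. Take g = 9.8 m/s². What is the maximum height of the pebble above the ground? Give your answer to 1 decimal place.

24.3 m

Phase 1 (rising): v₀ = 8.00 m/s, a = -9.8 m/s².
v = v₀ + at → t = (0 − 8.00) / -9.8 = 0.816 s
v² = v₀² + 2aΔx → Δx = (0² − 8.00²)/(2·-9.8) = 3.27 m
Maximum height = 21 + 3.27 = 24.3 m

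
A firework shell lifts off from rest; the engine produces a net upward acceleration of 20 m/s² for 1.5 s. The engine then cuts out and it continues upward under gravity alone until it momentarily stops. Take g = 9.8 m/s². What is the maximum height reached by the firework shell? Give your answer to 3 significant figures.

Phase 1 (powered ascent): v₀ = 0 m/s, a = 20 m/s².
v = v₀ + at = 0 + (20)(1.5) = 30.0 m/s
Δx = v₀t + ½at² = 0·1.5 + 0.5·20·1.5² = 22.5 m

Phase 2 (coasting upward): v₀ = 30.0 m/s, a = -9.8 m/s².
v = v₀ + at → t = (0 − 30.0) / -9.8 = 3.06 s
v² = v₀² + 2aΔx → Δx = (0² − 30.0²)/(2·-9.8) = 45.9 m
Maximum height = 22.5 + 45.9 = 68.4 m

68.4 m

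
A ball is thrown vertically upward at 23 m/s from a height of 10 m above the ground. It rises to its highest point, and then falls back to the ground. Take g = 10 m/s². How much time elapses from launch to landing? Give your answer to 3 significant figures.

5.00 s

Phase 1 (rising): v₀ = 23.0 m/s, a = -10 m/s².
v = v₀ + at → t = (0 − 23.0) / -10 = 2.30 s
v² = v₀² + 2aΔx → Δx = (0² − 23.0²)/(2·-10) = 26.4 m

Phase 2 (falling): v₀ = 0 m/s, a = -10 m/s².
Falls 36.5 m from rest: t = √(2·36.5/10) = 2.70 s; v = g·t = 27.0 m/s.
Total time = 2.30 + 2.70 = 5.00 s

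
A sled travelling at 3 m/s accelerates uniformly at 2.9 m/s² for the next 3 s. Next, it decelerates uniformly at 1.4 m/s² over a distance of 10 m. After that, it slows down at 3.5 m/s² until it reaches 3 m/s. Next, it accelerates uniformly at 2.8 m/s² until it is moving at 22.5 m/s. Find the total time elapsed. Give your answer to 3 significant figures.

Phase 1 (accelerating): v₀ = 3.00 m/s, a = 2.9 m/s².
v = v₀ + at = 3.00 + (2.9)(3) = 11.7 m/s
Δx = v₀t + ½at² = 3.00·3 + 0.5·2.9·3² = 22.0 m

Phase 2 (decelerating): v₀ = 11.7 m/s, a = -1.4 m/s².
v² = v₀² + 2aΔx = 11.7² + 2·-1.4·10 = 109 → v = 10.4 m/s
t = (v − v₀)/a = (10.4 − 11.7)/-1.4 = 0.904 s

Phase 3 (decelerating): v₀ = 10.4 m/s, a = -3.5 m/s².
v = v₀ + at → t = (3 − 10.4) / -3.5 = 2.12 s
v² = v₀² + 2aΔx → Δx = (3² − 10.4²)/(2·-3.5) = 14.3 m

Phase 4 (accelerating): v₀ = 3.00 m/s, a = 2.8 m/s².
v = v₀ + at → t = (22.5 − 3.00) / 2.8 = 6.96 s
v² = v₀² + 2aΔx → Δx = (22.5² − 3.00²)/(2·2.8) = 88.8 m
Total time = 3.00 + 0.904 + 2.12 + 6.96 = 13.0 s

13.0 s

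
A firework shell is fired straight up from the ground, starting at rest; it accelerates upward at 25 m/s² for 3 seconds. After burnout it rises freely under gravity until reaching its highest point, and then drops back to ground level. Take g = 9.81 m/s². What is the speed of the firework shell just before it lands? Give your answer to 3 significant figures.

88.5 m/s

Phase 1 (powered ascent): v₀ = 0 m/s, a = 25 m/s².
v = v₀ + at = 0 + (25)(3) = 75.0 m/s
Δx = v₀t + ½at² = 0·3 + 0.5·25·3² = 112 m

Phase 2 (coasting upward): v₀ = 75.0 m/s, a = -9.81 m/s².
v = v₀ + at → t = (0 − 75.0) / -9.81 = 7.65 s
v² = v₀² + 2aΔx → Δx = (0² − 75.0²)/(2·-9.81) = 287 m

Phase 3 (free fall): v₀ = 0 m/s, a = -9.81 m/s².
Falls 399 m from rest: t = √(2·399/9.81) = 9.02 s; v = g·t = 88.5 m/s.
Impact speed = 88.5 m/s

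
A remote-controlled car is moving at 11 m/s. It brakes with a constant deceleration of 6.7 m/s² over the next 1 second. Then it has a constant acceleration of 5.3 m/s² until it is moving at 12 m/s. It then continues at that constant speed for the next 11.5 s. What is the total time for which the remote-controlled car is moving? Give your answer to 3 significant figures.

14.0 s

Phase 1 (decelerating): v₀ = 11.0 m/s, a = -6.7 m/s².
v = v₀ + at = 11.0 + (-6.7)(1) = 4.30 m/s
Δx = v₀t + ½at² = 11.0·1 + 0.5·-6.7·1² = 7.65 m

Phase 2 (accelerating): v₀ = 4.30 m/s, a = 5.3 m/s².
v = v₀ + at → t = (12 − 4.30) / 5.3 = 1.45 s
v² = v₀² + 2aΔx → Δx = (12² − 4.30²)/(2·5.3) = 11.8 m

Phase 3 (constant speed): v₀ = 12.0 m/s, a = 0 m/s².
v = v₀ + at = 12.0 + (0)(11.5) = 12.0 m/s
Δx = v₀t + ½at² = 12.0·11.5 + 0.5·0·11.5² = 138 m
Total time = 1.00 + 1.45 + 11.5 = 14.0 s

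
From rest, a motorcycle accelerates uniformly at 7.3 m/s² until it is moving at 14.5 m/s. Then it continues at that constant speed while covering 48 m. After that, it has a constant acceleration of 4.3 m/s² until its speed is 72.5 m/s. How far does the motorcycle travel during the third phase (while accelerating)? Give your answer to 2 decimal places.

Phase 1 (accelerating): v₀ = 0 m/s, a = 7.3 m/s².
v = v₀ + at → t = (14.5 − 0) / 7.3 = 1.99 s
v² = v₀² + 2aΔx → Δx = (14.5² − 0²)/(2·7.3) = 14.4 m

Phase 2 (constant speed): v₀ = 14.5 m/s, a = 0 m/s².
Constant speed: t = d/v = 48/14.5 = 3.31 s

Phase 3 (accelerating): v₀ = 14.5 m/s, a = 4.3 m/s².
v = v₀ + at → t = (72.5 − 14.5) / 4.3 = 13.5 s
v² = v₀² + 2aΔx → Δx = (72.5² − 14.5²)/(2·4.3) = 587 m
Distance in phase 3 = 587 m

586.74 m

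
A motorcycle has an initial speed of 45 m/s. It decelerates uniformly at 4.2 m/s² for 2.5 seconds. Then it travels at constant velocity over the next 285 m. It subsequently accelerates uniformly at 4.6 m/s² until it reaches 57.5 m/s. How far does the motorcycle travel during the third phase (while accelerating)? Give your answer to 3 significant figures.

Phase 1 (decelerating): v₀ = 45.0 m/s, a = -4.2 m/s².
v = v₀ + at = 45.0 + (-4.2)(2.5) = 34.5 m/s
Δx = v₀t + ½at² = 45.0·2.5 + 0.5·-4.2·2.5² = 99.4 m

Phase 2 (constant speed): v₀ = 34.5 m/s, a = 0 m/s².
Constant speed: t = d/v = 285/34.5 = 8.26 s

Phase 3 (accelerating): v₀ = 34.5 m/s, a = 4.6 m/s².
v = v₀ + at → t = (57.5 − 34.5) / 4.6 = 5.00 s
v² = v₀² + 2aΔx → Δx = (57.5² − 34.5²)/(2·4.6) = 230 m
Distance in phase 3 = 230 m

230 m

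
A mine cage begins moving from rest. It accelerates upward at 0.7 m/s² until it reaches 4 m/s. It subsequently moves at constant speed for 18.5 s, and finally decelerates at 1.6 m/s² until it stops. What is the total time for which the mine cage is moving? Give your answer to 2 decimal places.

26.71 s

Phase 1 (accelerating): v₀ = 0 m/s, a = 0.7 m/s².
v = v₀ + at → t = (4 − 0) / 0.7 = 5.71 s
v² = v₀² + 2aΔx → Δx = (4² − 0²)/(2·0.7) = 11.4 m

Phase 2 (constant speed): v₀ = 4.00 m/s, a = 0 m/s².
v = v₀ + at = 4.00 + (0)(18.5) = 4.00 m/s
Δx = v₀t + ½at² = 4.00·18.5 + 0.5·0·18.5² = 74.0 m

Phase 3 (decelerating): v₀ = 4.00 m/s, a = -1.6 m/s².
v = v₀ + at → t = (0 − 4.00) / -1.6 = 2.50 s
v² = v₀² + 2aΔx → Δx = (0² − 4.00²)/(2·-1.6) = 5.00 m
Total time = 5.71 + 18.5 + 2.50 = 26.7 s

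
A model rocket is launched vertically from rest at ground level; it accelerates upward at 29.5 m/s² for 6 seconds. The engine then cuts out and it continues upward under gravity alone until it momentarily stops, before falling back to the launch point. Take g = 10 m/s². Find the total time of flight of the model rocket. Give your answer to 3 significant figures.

Phase 1 (powered ascent): v₀ = 0 m/s, a = 29.5 m/s².
v = v₀ + at = 0 + (29.5)(6) = 177 m/s
Δx = v₀t + ½at² = 0·6 + 0.5·29.5·6² = 531 m

Phase 2 (coasting upward): v₀ = 177 m/s, a = -10 m/s².
v = v₀ + at → t = (0 − 177) / -10 = 17.7 s
v² = v₀² + 2aΔx → Δx = (0² − 177²)/(2·-10) = 1570 m

Phase 3 (free fall): v₀ = 0 m/s, a = -10 m/s².
Falls 2100 m from rest: t = √(2·2100/10) = 20.5 s; v = g·t = 205 m/s.
Total time = 6.00 + 17.7 + 20.5 = 44.2 s

44.2 s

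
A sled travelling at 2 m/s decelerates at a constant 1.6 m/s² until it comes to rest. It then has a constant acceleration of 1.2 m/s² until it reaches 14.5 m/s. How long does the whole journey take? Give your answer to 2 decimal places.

Phase 1 (decelerating): v₀ = 2.00 m/s, a = -1.6 m/s².
v = v₀ + at → t = (0 − 2.00) / -1.6 = 1.25 s
v² = v₀² + 2aΔx → Δx = (0² − 2.00²)/(2·-1.6) = 1.25 m

Phase 2 (accelerating): v₀ = 0 m/s, a = 1.2 m/s².
v = v₀ + at → t = (14.5 − 0) / 1.2 = 12.1 s
v² = v₀² + 2aΔx → Δx = (14.5² − 0²)/(2·1.2) = 87.6 m
Total time = 1.25 + 12.1 = 13.3 s

13.33 s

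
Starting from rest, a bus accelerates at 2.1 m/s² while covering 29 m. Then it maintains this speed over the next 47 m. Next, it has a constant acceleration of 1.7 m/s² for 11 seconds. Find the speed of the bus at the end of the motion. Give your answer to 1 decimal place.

Phase 1 (accelerating): v₀ = 0 m/s, a = 2.1 m/s².
v² = v₀² + 2aΔx = 0² + 2·2.1·29 = 122 → v = 11.0 m/s
t = (v − v₀)/a = (11.0 − 0)/2.1 = 5.26 s

Phase 2 (constant speed): v₀ = 11.0 m/s, a = 0 m/s².
Constant speed: t = d/v = 47/11.0 = 4.26 s

Phase 3 (accelerating): v₀ = 11.0 m/s, a = 1.7 m/s².
v = v₀ + at = 11.0 + (1.7)(11) = 29.7 m/s
Δx = v₀t + ½at² = 11.0·11 + 0.5·1.7·11² = 224 m
Final speed = 29.7 m/s

29.7 m/s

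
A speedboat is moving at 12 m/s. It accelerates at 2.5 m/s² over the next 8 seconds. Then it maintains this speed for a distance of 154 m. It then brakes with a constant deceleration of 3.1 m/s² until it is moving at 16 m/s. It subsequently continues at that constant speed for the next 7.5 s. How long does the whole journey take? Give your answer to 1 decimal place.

Phase 1 (accelerating): v₀ = 12.0 m/s, a = 2.5 m/s².
v = v₀ + at = 12.0 + (2.5)(8) = 32.0 m/s
Δx = v₀t + ½at² = 12.0·8 + 0.5·2.5·8² = 176 m

Phase 2 (constant speed): v₀ = 32.0 m/s, a = 0 m/s².
Constant speed: t = d/v = 154/32.0 = 4.81 s

Phase 3 (decelerating): v₀ = 32.0 m/s, a = -3.1 m/s².
v = v₀ + at → t = (16 − 32.0) / -3.1 = 5.16 s
v² = v₀² + 2aΔx → Δx = (16² − 32.0²)/(2·-3.1) = 124 m

Phase 4 (constant speed): v₀ = 16.0 m/s, a = 0 m/s².
v = v₀ + at = 16.0 + (0)(7.5) = 16.0 m/s
Δx = v₀t + ½at² = 16.0·7.5 + 0.5·0·7.5² = 120 m
Total time = 8.00 + 4.81 + 5.16 + 7.50 = 25.5 s

25.5 s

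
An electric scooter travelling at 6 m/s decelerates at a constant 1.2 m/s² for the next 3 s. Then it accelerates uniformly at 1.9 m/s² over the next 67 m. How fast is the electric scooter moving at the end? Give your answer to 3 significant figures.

16.1 m/s

Phase 1 (decelerating): v₀ = 6.00 m/s, a = -1.2 m/s².
v = v₀ + at = 6.00 + (-1.2)(3) = 2.40 m/s
Δx = v₀t + ½at² = 6.00·3 + 0.5·-1.2·3² = 12.6 m

Phase 2 (accelerating): v₀ = 2.40 m/s, a = 1.9 m/s².
v² = v₀² + 2aΔx = 2.40² + 2·1.9·67 = 260 → v = 16.1 m/s
t = (v − v₀)/a = (16.1 − 2.40)/1.9 = 7.23 s
Final speed = 16.1 m/s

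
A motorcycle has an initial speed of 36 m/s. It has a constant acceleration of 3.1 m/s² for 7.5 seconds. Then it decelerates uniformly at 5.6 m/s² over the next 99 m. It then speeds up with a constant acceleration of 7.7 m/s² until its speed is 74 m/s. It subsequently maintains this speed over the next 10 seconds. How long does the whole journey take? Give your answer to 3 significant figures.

22.6 s

Phase 1 (accelerating): v₀ = 36.0 m/s, a = 3.1 m/s².
v = v₀ + at = 36.0 + (3.1)(7.5) = 59.2 m/s
Δx = v₀t + ½at² = 36.0·7.5 + 0.5·3.1·7.5² = 357 m

Phase 2 (decelerating): v₀ = 59.2 m/s, a = -5.6 m/s².
v² = v₀² + 2aΔx = 59.2² + 2·-5.6·99 = 2400 → v = 49.0 m/s
t = (v − v₀)/a = (49.0 − 59.2)/-5.6 = 1.83 s

Phase 3 (accelerating): v₀ = 49.0 m/s, a = 7.7 m/s².
v = v₀ + at → t = (74 − 49.0) / 7.7 = 3.25 s
v² = v₀² + 2aΔx → Δx = (74² − 49.0²)/(2·7.7) = 200 m

Phase 4 (constant speed): v₀ = 74.0 m/s, a = 0 m/s².
v = v₀ + at = 74.0 + (0)(10) = 74.0 m/s
Δx = v₀t + ½at² = 74.0·10 + 0.5·0·10² = 740 m
Total time = 7.50 + 1.83 + 3.25 + 10.0 = 22.6 s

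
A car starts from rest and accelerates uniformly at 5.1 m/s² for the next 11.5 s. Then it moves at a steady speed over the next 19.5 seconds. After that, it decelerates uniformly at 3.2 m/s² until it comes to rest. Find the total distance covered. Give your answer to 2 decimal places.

Phase 1 (accelerating): v₀ = 0 m/s, a = 5.1 m/s².
v = v₀ + at = 0 + (5.1)(11.5) = 58.6 m/s
Δx = v₀t + ½at² = 0·11.5 + 0.5·5.1·11.5² = 337 m

Phase 2 (constant speed): v₀ = 58.6 m/s, a = 0 m/s².
v = v₀ + at = 58.6 + (0)(19.5) = 58.6 m/s
Δx = v₀t + ½at² = 58.6·19.5 + 0.5·0·19.5² = 1140 m

Phase 3 (decelerating): v₀ = 58.6 m/s, a = -3.2 m/s².
v = v₀ + at → t = (0 − 58.6) / -3.2 = 18.3 s
v² = v₀² + 2aΔx → Δx = (0² − 58.6²)/(2·-3.2) = 537 m
Total distance = 337 + 1140 + 537 = 2020 m

2018.38 m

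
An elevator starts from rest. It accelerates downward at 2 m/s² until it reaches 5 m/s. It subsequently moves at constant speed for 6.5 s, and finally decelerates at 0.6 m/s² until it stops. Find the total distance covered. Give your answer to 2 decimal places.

59.58 m

Phase 1 (accelerating): v₀ = 0 m/s, a = 2 m/s².
v = v₀ + at → t = (5 − 0) / 2 = 2.50 s
v² = v₀² + 2aΔx → Δx = (5² − 0²)/(2·2) = 6.25 m

Phase 2 (constant speed): v₀ = 5.00 m/s, a = 0 m/s².
v = v₀ + at = 5.00 + (0)(6.5) = 5.00 m/s
Δx = v₀t + ½at² = 5.00·6.5 + 0.5·0·6.5² = 32.5 m

Phase 3 (decelerating): v₀ = 5.00 m/s, a = -0.6 m/s².
v = v₀ + at → t = (0 − 5.00) / -0.6 = 8.33 s
v² = v₀² + 2aΔx → Δx = (0² − 5.00²)/(2·-0.6) = 20.8 m
Total distance = 6.25 + 32.5 + 20.8 = 59.6 m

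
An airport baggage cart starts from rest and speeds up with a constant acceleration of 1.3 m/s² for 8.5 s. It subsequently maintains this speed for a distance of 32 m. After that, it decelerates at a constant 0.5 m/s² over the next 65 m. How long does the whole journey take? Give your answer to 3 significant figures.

Phase 1 (accelerating): v₀ = 0 m/s, a = 1.3 m/s².
v = v₀ + at = 0 + (1.3)(8.5) = 11.1 m/s
Δx = v₀t + ½at² = 0·8.5 + 0.5·1.3·8.5² = 47.0 m

Phase 2 (constant speed): v₀ = 11.1 m/s, a = 0 m/s².
Constant speed: t = d/v = 32/11.1 = 2.90 s

Phase 3 (decelerating): v₀ = 11.1 m/s, a = -0.5 m/s².
v² = v₀² + 2aΔx = 11.1² + 2·-0.5·65 = 57.1 → v = 7.56 m/s
t = (v − v₀)/a = (7.56 − 11.1)/-0.5 = 6.99 s
Total time = 8.50 + 2.90 + 6.99 = 18.4 s

18.4 s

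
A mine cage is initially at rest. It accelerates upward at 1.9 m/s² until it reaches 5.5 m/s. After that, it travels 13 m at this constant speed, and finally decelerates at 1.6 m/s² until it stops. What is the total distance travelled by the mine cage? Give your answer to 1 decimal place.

Phase 1 (accelerating): v₀ = 0 m/s, a = 1.9 m/s².
v = v₀ + at → t = (5.5 − 0) / 1.9 = 2.89 s
v² = v₀² + 2aΔx → Δx = (5.5² − 0²)/(2·1.9) = 7.96 m

Phase 2 (constant speed): v₀ = 5.50 m/s, a = 0 m/s².
Constant speed: t = d/v = 13/5.50 = 2.36 s

Phase 3 (decelerating): v₀ = 5.50 m/s, a = -1.6 m/s².
v = v₀ + at → t = (0 − 5.50) / -1.6 = 3.44 s
v² = v₀² + 2aΔx → Δx = (0² − 5.50²)/(2·-1.6) = 9.45 m
Total distance = 7.96 + 13.0 + 9.45 = 30.4 m

30.4 m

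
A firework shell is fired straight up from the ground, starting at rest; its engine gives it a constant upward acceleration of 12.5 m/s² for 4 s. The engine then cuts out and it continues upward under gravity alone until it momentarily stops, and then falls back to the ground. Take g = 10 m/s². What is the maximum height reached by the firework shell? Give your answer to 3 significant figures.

225 m

Phase 1 (powered ascent): v₀ = 0 m/s, a = 12.5 m/s².
v = v₀ + at = 0 + (12.5)(4) = 50.0 m/s
Δx = v₀t + ½at² = 0·4 + 0.5·12.5·4² = 100 m

Phase 2 (coasting upward): v₀ = 50.0 m/s, a = -10 m/s².
v = v₀ + at → t = (0 − 50.0) / -10 = 5.00 s
v² = v₀² + 2aΔx → Δx = (0² − 50.0²)/(2·-10) = 125 m
Maximum height = 100 + 125 = 225 m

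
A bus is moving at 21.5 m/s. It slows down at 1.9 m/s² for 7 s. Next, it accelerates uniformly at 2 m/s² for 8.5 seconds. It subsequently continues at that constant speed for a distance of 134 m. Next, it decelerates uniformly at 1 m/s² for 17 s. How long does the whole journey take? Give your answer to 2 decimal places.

37.82 s

Phase 1 (decelerating): v₀ = 21.5 m/s, a = -1.9 m/s².
v = v₀ + at = 21.5 + (-1.9)(7) = 8.20 m/s
Δx = v₀t + ½at² = 21.5·7 + 0.5·-1.9·7² = 104 m

Phase 2 (accelerating): v₀ = 8.20 m/s, a = 2 m/s².
v = v₀ + at = 8.20 + (2)(8.5) = 25.2 m/s
Δx = v₀t + ½at² = 8.20·8.5 + 0.5·2·8.5² = 142 m

Phase 3 (constant speed): v₀ = 25.2 m/s, a = 0 m/s².
Constant speed: t = d/v = 134/25.2 = 5.32 s

Phase 4 (decelerating): v₀ = 25.2 m/s, a = -1 m/s².
v = v₀ + at = 25.2 + (-1)(17) = 8.20 m/s
Δx = v₀t + ½at² = 25.2·17 + 0.5·-1·17² = 284 m
Total time = 7.00 + 8.50 + 5.32 + 17.0 = 37.8 s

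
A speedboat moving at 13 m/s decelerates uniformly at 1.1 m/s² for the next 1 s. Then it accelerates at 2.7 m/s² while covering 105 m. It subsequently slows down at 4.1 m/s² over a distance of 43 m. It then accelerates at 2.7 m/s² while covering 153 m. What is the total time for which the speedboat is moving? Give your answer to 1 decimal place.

14.1 s

Phase 1 (decelerating): v₀ = 13.0 m/s, a = -1.1 m/s².
v = v₀ + at = 13.0 + (-1.1)(1) = 11.9 m/s
Δx = v₀t + ½at² = 13.0·1 + 0.5·-1.1·1² = 12.4 m

Phase 2 (accelerating): v₀ = 11.9 m/s, a = 2.7 m/s².
v² = v₀² + 2aΔx = 11.9² + 2·2.7·105 = 709 → v = 26.6 m/s
t = (v − v₀)/a = (26.6 − 11.9)/2.7 = 5.45 s

Phase 3 (decelerating): v₀ = 26.6 m/s, a = -4.1 m/s².
v² = v₀² + 2aΔx = 26.6² + 2·-4.1·43 = 356 → v = 18.9 m/s
t = (v − v₀)/a = (18.9 − 26.6)/-4.1 = 1.89 s

Phase 4 (accelerating): v₀ = 18.9 m/s, a = 2.7 m/s².
v² = v₀² + 2aΔx = 18.9² + 2·2.7·153 = 1180 → v = 34.4 m/s
t = (v − v₀)/a = (34.4 − 18.9)/2.7 = 5.75 s
Total time = 1.00 + 5.45 + 1.89 + 5.75 = 14.1 s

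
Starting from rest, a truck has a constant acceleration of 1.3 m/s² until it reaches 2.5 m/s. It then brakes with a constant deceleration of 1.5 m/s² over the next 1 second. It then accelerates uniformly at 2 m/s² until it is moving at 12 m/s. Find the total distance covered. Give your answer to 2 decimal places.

Phase 1 (accelerating): v₀ = 0 m/s, a = 1.3 m/s².
v = v₀ + at → t = (2.5 − 0) / 1.3 = 1.92 s
v² = v₀² + 2aΔx → Δx = (2.5² − 0²)/(2·1.3) = 2.40 m

Phase 2 (decelerating): v₀ = 2.50 m/s, a = -1.5 m/s².
v = v₀ + at = 2.50 + (-1.5)(1) = 1.00 m/s
Δx = v₀t + ½at² = 2.50·1 + 0.5·-1.5·1² = 1.75 m

Phase 3 (accelerating): v₀ = 1.00 m/s, a = 2 m/s².
v = v₀ + at → t = (12 − 1.00) / 2 = 5.50 s
v² = v₀² + 2aΔx → Δx = (12² − 1.00²)/(2·2) = 35.8 m
Total distance = 2.40 + 1.75 + 35.8 = 39.9 m

39.90 m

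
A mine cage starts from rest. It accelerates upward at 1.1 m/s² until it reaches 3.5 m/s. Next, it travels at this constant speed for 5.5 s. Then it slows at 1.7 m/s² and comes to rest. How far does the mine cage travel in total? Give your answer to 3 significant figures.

Phase 1 (accelerating): v₀ = 0 m/s, a = 1.1 m/s².
v = v₀ + at → t = (3.5 − 0) / 1.1 = 3.18 s
v² = v₀² + 2aΔx → Δx = (3.5² − 0²)/(2·1.1) = 5.57 m

Phase 2 (constant speed): v₀ = 3.50 m/s, a = 0 m/s².
v = v₀ + at = 3.50 + (0)(5.5) = 3.50 m/s
Δx = v₀t + ½at² = 3.50·5.5 + 0.5·0·5.5² = 19.2 m

Phase 3 (decelerating): v₀ = 3.50 m/s, a = -1.7 m/s².
v = v₀ + at → t = (0 − 3.50) / -1.7 = 2.06 s
v² = v₀² + 2aΔx → Δx = (0² − 3.50²)/(2·-1.7) = 3.60 m
Total distance = 5.57 + 19.2 + 3.60 = 28.4 m

28.4 m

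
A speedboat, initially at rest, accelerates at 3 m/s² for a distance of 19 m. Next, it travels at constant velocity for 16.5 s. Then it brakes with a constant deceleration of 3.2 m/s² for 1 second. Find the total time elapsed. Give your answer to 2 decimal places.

21.06 s

Phase 1 (accelerating): v₀ = 0 m/s, a = 3 m/s².
v² = v₀² + 2aΔx = 0² + 2·3·19 = 114 → v = 10.7 m/s
t = (v − v₀)/a = (10.7 − 0)/3 = 3.56 s

Phase 2 (constant speed): v₀ = 10.7 m/s, a = 0 m/s².
v = v₀ + at = 10.7 + (0)(16.5) = 10.7 m/s
Δx = v₀t + ½at² = 10.7·16.5 + 0.5·0·16.5² = 176 m

Phase 3 (decelerating): v₀ = 10.7 m/s, a = -3.2 m/s².
v = v₀ + at = 10.7 + (-3.2)(1) = 7.48 m/s
Δx = v₀t + ½at² = 10.7·1 + 0.5·-3.2·1² = 9.08 m
Total time = 3.56 + 16.5 + 1.00 = 21.1 s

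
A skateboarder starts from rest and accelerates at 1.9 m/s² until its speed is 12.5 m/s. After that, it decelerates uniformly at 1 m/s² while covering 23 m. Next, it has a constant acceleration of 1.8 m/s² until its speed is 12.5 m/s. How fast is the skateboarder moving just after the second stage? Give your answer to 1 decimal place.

10.5 m/s

Phase 1 (accelerating): v₀ = 0 m/s, a = 1.9 m/s².
v = v₀ + at → t = (12.5 − 0) / 1.9 = 6.58 s
v² = v₀² + 2aΔx → Δx = (12.5² − 0²)/(2·1.9) = 41.1 m

Phase 2 (decelerating): v₀ = 12.5 m/s, a = -1 m/s².
v² = v₀² + 2aΔx = 12.5² + 2·-1·23 = 110 → v = 10.5 m/s
t = (v − v₀)/a = (10.5 − 12.5)/-1 = 2.00 s
Speed at end of phase 2 = 10.5 m/s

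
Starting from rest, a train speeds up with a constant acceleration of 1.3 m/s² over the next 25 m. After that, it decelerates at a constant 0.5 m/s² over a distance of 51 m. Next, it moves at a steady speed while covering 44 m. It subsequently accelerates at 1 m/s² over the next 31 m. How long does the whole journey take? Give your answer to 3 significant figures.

31.6 s

Phase 1 (accelerating): v₀ = 0 m/s, a = 1.3 m/s².
v² = v₀² + 2aΔx = 0² + 2·1.3·25 = 65.0 → v = 8.06 m/s
t = (v − v₀)/a = (8.06 − 0)/1.3 = 6.20 s

Phase 2 (decelerating): v₀ = 8.06 m/s, a = -0.5 m/s².
v² = v₀² + 2aΔx = 8.06² + 2·-0.5·51 = 14.0 → v = 3.74 m/s
t = (v − v₀)/a = (3.74 − 8.06)/-0.5 = 8.64 s

Phase 3 (constant speed): v₀ = 3.74 m/s, a = 0 m/s².
Constant speed: t = d/v = 44/3.74 = 11.8 s

Phase 4 (accelerating): v₀ = 3.74 m/s, a = 1 m/s².
v² = v₀² + 2aΔx = 3.74² + 2·1·31 = 76.0 → v = 8.72 m/s
t = (v − v₀)/a = (8.72 − 3.74)/1 = 4.98 s
Total time = 6.20 + 8.64 + 11.8 + 4.98 = 31.6 s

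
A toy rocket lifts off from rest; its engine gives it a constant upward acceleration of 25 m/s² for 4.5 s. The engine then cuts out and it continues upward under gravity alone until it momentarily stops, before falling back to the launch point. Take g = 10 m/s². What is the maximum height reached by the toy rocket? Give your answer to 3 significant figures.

Phase 1 (powered ascent): v₀ = 0 m/s, a = 25 m/s².
v = v₀ + at = 0 + (25)(4.5) = 112 m/s
Δx = v₀t + ½at² = 0·4.5 + 0.5·25·4.5² = 253 m

Phase 2 (coasting upward): v₀ = 112 m/s, a = -10 m/s².
v = v₀ + at → t = (0 − 112) / -10 = 11.2 s
v² = v₀² + 2aΔx → Δx = (0² − 112²)/(2·-10) = 633 m
Maximum height = 253 + 633 = 886 m

886 m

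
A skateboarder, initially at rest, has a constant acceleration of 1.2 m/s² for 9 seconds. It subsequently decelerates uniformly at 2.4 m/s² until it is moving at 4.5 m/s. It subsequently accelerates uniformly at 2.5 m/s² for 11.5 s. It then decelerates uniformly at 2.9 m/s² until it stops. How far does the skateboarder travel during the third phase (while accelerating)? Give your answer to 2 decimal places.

217.06 m

Phase 1 (accelerating): v₀ = 0 m/s, a = 1.2 m/s².
v = v₀ + at = 0 + (1.2)(9) = 10.8 m/s
Δx = v₀t + ½at² = 0·9 + 0.5·1.2·9² = 48.6 m

Phase 2 (decelerating): v₀ = 10.8 m/s, a = -2.4 m/s².
v = v₀ + at → t = (4.5 − 10.8) / -2.4 = 2.62 s
v² = v₀² + 2aΔx → Δx = (4.5² − 10.8²)/(2·-2.4) = 20.1 m

Phase 3 (accelerating): v₀ = 4.50 m/s, a = 2.5 m/s².
v = v₀ + at = 4.50 + (2.5)(11.5) = 33.2 m/s
Δx = v₀t + ½at² = 4.50·11.5 + 0.5·2.5·11.5² = 217 m
Distance in phase 3 = 217 m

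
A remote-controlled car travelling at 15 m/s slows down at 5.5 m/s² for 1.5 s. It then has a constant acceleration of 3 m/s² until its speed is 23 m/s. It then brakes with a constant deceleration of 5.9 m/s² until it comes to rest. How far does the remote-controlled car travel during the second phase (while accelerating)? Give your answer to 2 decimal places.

80.57 m

Phase 1 (decelerating): v₀ = 15.0 m/s, a = -5.5 m/s².
v = v₀ + at = 15.0 + (-5.5)(1.5) = 6.75 m/s
Δx = v₀t + ½at² = 15.0·1.5 + 0.5·-5.5·1.5² = 16.3 m

Phase 2 (accelerating): v₀ = 6.75 m/s, a = 3 m/s².
v = v₀ + at → t = (23 − 6.75) / 3 = 5.42 s
v² = v₀² + 2aΔx → Δx = (23² − 6.75²)/(2·3) = 80.6 m
Distance in phase 2 = 80.6 m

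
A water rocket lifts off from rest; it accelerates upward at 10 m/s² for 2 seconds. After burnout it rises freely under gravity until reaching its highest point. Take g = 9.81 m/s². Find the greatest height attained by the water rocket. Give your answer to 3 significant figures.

40.4 m

Phase 1 (powered ascent): v₀ = 0 m/s, a = 10 m/s².
v = v₀ + at = 0 + (10)(2) = 20.0 m/s
Δx = v₀t + ½at² = 0·2 + 0.5·10·2² = 20.0 m

Phase 2 (coasting upward): v₀ = 20.0 m/s, a = -9.81 m/s².
v = v₀ + at → t = (0 − 20.0) / -9.81 = 2.04 s
v² = v₀² + 2aΔx → Δx = (0² − 20.0²)/(2·-9.81) = 20.4 m
Maximum height = 20.0 + 20.4 = 40.4 m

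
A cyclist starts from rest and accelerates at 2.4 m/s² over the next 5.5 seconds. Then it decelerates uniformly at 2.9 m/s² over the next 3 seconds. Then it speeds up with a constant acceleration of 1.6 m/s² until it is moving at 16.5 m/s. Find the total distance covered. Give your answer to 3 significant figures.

142 m

Phase 1 (accelerating): v₀ = 0 m/s, a = 2.4 m/s².
v = v₀ + at = 0 + (2.4)(5.5) = 13.2 m/s
Δx = v₀t + ½at² = 0·5.5 + 0.5·2.4·5.5² = 36.3 m

Phase 2 (decelerating): v₀ = 13.2 m/s, a = -2.9 m/s².
v = v₀ + at = 13.2 + (-2.9)(3) = 4.50 m/s
Δx = v₀t + ½at² = 13.2·3 + 0.5·-2.9·3² = 26.5 m

Phase 3 (accelerating): v₀ = 4.50 m/s, a = 1.6 m/s².
v = v₀ + at → t = (16.5 − 4.50) / 1.6 = 7.50 s
v² = v₀² + 2aΔx → Δx = (16.5² − 4.50²)/(2·1.6) = 78.8 m
Total distance = 36.3 + 26.5 + 78.8 = 142 m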